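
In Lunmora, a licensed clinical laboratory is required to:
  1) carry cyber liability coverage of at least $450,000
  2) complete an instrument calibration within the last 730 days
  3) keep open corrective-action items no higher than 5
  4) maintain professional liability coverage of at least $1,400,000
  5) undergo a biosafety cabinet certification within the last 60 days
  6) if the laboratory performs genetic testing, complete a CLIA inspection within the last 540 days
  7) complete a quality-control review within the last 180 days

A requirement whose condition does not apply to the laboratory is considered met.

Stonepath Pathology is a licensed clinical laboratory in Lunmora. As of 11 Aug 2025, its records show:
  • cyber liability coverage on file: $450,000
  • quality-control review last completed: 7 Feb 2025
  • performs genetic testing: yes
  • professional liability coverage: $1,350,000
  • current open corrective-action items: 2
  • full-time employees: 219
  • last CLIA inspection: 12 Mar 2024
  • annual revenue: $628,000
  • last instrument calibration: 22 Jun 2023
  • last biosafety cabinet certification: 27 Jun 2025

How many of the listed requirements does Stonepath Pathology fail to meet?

3

1. cyber liability coverage $450,000 ≥ $450,000 → met
2. instrument calibration 781 days ago vs limit 730 → not met
3. open corrective-action items 2 ≤ 5 → met
4. professional liability coverage $1,350,000 < $1,400,000 → not met
5. biosafety cabinet certification 45 days ago vs limit 60 → met
6. condition 'performs genetic testing' holds; CLIA inspection 517 days ago vs limit 540 → met
7. quality-control review 185 days ago vs limit 180 → not met
Not met: 3 of 7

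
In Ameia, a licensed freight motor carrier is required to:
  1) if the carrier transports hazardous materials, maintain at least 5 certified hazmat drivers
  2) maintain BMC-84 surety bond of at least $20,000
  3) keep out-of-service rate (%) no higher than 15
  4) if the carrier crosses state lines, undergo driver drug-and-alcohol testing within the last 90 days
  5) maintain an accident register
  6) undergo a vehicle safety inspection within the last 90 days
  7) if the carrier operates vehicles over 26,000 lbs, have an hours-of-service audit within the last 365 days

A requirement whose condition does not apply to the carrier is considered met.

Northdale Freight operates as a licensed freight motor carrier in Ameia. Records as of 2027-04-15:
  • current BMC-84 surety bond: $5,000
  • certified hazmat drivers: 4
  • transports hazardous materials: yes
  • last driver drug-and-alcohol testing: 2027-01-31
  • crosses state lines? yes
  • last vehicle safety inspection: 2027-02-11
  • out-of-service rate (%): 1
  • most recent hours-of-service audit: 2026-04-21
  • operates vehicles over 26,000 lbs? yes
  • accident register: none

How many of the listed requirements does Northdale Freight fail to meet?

3

1. condition 'transports hazardous materials' holds; certified hazmat drivers 4 < 5 → not met
2. BMC-84 surety bond $5,000 < $20,000 → not met
3. out-of-service rate (%) 1 ≤ 15 → met
4. condition 'crosses state lines' holds; driver drug-and-alcohol testing 74 days ago vs limit 90 → met
5. accident register absent → not met
6. vehicle safety inspection 63 days ago vs limit 90 → met
7. condition 'operates vehicles over 26,000 lbs' holds; hours-of-service audit 359 days ago vs limit 365 → met
Not met: 3 of 7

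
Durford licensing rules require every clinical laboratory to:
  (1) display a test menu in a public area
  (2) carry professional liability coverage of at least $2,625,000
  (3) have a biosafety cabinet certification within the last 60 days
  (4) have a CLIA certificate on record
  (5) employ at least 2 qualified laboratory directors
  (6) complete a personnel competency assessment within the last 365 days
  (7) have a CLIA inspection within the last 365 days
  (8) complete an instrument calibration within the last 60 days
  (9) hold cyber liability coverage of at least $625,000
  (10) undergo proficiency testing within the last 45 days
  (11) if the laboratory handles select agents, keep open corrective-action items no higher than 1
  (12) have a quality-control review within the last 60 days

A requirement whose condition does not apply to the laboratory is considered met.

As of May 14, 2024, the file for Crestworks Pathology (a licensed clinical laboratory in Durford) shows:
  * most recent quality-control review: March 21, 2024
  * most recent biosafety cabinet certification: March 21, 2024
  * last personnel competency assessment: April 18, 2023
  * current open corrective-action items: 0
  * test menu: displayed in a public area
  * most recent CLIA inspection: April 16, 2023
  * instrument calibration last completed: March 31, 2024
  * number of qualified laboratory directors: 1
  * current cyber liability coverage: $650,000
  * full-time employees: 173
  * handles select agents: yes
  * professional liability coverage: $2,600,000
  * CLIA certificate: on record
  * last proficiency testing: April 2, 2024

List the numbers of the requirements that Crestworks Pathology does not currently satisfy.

2, 5, 6, 7

1. test menu present → met
2. professional liability coverage $2,600,000 < $2,625,000 → not met
3. biosafety cabinet certification 54 days ago vs limit 60 → met
4. CLIA certificate present → met
5. qualified laboratory directors 1 < 2 → not met
6. personnel competency assessment 392 days ago vs limit 365 → not met
7. CLIA inspection 394 days ago vs limit 365 → not met
8. instrument calibration 44 days ago vs limit 60 → met
9. cyber liability coverage $650,000 ≥ $625,000 → met
10. proficiency testing 42 days ago vs limit 45 → met
11. condition 'handles select agents' holds; open corrective-action items 0 ≤ 1 → met
12. quality-control review 54 days ago vs limit 60 → met
Not met: 2, 5, 6, 7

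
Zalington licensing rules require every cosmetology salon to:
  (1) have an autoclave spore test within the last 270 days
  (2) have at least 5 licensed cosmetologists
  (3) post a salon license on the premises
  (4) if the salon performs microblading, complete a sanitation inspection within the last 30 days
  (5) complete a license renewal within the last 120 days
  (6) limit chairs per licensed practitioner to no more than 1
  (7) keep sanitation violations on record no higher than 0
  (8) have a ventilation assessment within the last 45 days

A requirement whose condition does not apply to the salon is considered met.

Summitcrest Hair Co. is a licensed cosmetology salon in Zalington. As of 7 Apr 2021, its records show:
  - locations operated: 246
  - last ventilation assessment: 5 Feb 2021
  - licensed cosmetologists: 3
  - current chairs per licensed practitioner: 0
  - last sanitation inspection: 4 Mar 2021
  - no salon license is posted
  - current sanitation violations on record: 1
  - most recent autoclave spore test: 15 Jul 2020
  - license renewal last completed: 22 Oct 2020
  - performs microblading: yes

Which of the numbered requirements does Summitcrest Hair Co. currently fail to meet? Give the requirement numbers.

1. autoclave spore test 266 days ago vs limit 270 → met
2. licensed cosmetologists 3 < 5 → not met
3. salon license absent → not met
4. condition 'performs microblading' holds; sanitation inspection 34 days ago vs limit 30 → not met
5. license renewal 167 days ago vs limit 120 → not met
6. chairs per licensed practitioner 0 ≤ 1 → met
7. sanitation violations on record 1 > 0 → not met
8. ventilation assessment 61 days ago vs limit 45 → not met
Not met: 2, 3, 4, 5, 7, 8

2, 3, 4, 5, 7, 8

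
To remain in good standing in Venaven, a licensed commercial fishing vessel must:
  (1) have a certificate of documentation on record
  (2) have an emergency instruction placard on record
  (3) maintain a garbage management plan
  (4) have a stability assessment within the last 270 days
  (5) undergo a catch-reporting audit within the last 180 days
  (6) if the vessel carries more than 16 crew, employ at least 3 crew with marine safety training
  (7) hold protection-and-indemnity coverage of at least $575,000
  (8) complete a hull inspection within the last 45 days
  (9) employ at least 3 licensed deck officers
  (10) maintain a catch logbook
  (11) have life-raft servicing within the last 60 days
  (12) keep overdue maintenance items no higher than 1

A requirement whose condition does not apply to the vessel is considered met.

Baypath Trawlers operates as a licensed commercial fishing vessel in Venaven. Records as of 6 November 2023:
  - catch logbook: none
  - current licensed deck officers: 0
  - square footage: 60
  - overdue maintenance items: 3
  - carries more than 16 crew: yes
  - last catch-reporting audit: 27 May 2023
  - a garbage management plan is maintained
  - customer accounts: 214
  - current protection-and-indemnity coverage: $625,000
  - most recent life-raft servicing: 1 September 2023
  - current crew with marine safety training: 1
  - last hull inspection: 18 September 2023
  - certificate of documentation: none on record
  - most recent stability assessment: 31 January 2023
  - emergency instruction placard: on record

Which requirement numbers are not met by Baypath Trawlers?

1, 4, 6, 8, 9, 10, 11, 12

1. certificate of documentation absent → not met
2. emergency instruction placard present → met
3. garbage management plan present → met
4. stability assessment 279 days ago vs limit 270 → not met
5. catch-reporting audit 163 days ago vs limit 180 → met
6. condition 'carries more than 16 crew' holds; crew with marine safety training 1 < 3 → not met
7. protection-and-indemnity coverage $625,000 ≥ $575,000 → met
8. hull inspection 49 days ago vs limit 45 → not met
9. licensed deck officers 0 < 3 → not met
10. catch logbook absent → not met
11. life-raft servicing 66 days ago vs limit 60 → not met
12. overdue maintenance items 3 > 1 → not met
Not met: 1, 4, 6, 8, 9, 10, 11, 12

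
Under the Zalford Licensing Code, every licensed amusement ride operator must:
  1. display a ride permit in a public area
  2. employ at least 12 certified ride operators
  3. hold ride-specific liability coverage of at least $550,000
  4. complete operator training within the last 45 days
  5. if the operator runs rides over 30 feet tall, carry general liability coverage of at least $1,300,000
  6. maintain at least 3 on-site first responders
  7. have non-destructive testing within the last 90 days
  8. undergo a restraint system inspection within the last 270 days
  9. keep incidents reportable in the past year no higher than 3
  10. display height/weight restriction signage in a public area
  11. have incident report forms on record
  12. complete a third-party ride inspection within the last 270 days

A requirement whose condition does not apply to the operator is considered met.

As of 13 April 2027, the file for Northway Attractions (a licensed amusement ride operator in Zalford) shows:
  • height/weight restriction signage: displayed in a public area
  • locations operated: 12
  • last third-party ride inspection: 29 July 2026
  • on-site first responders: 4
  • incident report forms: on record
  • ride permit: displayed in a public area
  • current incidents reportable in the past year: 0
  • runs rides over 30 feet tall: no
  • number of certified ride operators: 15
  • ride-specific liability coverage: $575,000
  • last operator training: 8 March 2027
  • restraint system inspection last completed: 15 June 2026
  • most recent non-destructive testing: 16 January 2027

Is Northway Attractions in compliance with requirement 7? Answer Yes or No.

7. non-destructive testing 87 days ago vs limit 90 → met

Yes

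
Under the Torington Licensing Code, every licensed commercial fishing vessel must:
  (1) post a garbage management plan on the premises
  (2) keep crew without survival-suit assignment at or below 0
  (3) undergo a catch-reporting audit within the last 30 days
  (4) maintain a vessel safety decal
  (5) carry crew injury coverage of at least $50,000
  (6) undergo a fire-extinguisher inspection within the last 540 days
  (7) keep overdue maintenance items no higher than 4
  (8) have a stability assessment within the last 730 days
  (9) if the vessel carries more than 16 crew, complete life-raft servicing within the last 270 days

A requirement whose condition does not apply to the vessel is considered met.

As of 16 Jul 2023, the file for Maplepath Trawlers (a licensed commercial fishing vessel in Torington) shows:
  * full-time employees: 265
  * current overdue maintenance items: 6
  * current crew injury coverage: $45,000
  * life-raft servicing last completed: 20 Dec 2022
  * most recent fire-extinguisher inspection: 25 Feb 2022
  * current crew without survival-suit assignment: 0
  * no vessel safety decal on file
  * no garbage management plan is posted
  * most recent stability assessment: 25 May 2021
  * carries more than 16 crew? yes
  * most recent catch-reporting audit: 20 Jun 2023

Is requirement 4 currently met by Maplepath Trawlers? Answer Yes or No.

4. vessel safety decal absent → not met

No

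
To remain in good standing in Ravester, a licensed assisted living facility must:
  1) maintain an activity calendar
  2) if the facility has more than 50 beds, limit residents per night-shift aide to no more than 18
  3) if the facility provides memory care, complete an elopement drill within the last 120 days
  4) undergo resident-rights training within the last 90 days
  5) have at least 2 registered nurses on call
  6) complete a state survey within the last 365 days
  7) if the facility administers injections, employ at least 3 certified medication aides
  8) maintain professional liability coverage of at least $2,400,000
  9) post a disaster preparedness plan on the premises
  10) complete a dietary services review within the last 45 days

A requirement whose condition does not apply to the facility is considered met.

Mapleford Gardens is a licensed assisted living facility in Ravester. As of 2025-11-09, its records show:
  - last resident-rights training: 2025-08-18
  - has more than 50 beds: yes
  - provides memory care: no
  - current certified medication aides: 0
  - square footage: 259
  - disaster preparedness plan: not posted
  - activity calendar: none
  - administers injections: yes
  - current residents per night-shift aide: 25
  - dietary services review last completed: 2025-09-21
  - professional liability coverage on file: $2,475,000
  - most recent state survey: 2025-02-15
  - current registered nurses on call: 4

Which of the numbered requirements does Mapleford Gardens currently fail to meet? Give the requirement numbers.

1. activity calendar absent → not met
2. condition 'has more than 50 beds' holds; residents per night-shift aide 25 > 18 → not met
3. condition 'provides memory care' does not hold → requirement n/a → met
4. resident-rights training 83 days ago vs limit 90 → met
5. registered nurses on call 4 ≥ 2 → met
6. state survey 267 days ago vs limit 365 → met
7. condition 'administers injections' holds; certified medication aides 0 < 3 → not met
8. professional liability coverage $2,475,000 ≥ $2,400,000 → met
9. disaster preparedness plan absent → not met
10. dietary services review 49 days ago vs limit 45 → not met
Not met: 1, 2, 7, 9, 10

1, 2, 7, 9, 10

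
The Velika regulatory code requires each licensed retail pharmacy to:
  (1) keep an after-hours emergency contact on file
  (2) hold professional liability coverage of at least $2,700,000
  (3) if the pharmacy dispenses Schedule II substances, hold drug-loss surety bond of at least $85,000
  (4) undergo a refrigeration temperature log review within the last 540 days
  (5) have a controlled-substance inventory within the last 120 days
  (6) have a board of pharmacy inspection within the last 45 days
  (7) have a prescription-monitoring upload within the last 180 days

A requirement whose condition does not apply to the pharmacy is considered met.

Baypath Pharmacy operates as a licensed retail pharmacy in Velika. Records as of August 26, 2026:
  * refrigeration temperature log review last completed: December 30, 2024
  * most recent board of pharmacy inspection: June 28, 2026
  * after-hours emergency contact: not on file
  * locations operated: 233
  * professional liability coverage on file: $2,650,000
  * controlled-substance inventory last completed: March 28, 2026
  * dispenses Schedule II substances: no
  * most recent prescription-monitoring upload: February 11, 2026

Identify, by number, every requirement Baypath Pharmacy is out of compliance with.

1, 2, 4, 5, 6, 7

1. after-hours emergency contact absent → not met
2. professional liability coverage $2,650,000 < $2,700,000 → not met
3. condition 'dispenses Schedule II substances' does not hold → requirement n/a → met
4. refrigeration temperature log review 604 days ago vs limit 540 → not met
5. controlled-substance inventory 151 days ago vs limit 120 → not met
6. board of pharmacy inspection 59 days ago vs limit 45 → not met
7. prescription-monitoring upload 196 days ago vs limit 180 → not met
Not met: 1, 2, 4, 5, 6, 7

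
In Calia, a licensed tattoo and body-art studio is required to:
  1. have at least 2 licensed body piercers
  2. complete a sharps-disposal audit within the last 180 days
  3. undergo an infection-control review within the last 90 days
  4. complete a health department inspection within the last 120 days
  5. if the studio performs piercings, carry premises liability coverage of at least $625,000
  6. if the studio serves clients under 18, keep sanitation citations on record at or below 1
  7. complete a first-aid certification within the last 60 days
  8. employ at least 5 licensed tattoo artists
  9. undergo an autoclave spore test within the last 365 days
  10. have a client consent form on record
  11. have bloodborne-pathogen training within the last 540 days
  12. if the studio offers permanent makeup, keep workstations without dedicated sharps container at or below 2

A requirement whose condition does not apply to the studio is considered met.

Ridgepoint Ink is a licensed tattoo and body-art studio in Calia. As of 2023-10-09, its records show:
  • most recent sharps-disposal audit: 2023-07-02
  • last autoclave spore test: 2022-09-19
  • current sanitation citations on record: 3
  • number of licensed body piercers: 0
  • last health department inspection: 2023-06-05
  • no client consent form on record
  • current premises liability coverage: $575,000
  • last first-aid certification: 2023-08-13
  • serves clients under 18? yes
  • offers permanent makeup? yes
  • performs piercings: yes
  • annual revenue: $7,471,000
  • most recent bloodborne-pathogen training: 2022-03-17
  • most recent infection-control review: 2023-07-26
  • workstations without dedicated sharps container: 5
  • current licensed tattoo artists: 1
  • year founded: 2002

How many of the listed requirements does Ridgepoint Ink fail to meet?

9

1. licensed body piercers 0 < 2 → not met
2. sharps-disposal audit 99 days ago vs limit 180 → met
3. infection-control review 75 days ago vs limit 90 → met
4. health department inspection 126 days ago vs limit 120 → not met
5. condition 'performs piercings' holds; premises liability coverage $575,000 < $625,000 → not met
6. condition 'serves clients under 18' holds; sanitation citations on record 3 > 1 → not met
7. first-aid certification 57 days ago vs limit 60 → met
8. licensed tattoo artists 1 < 5 → not met
9. autoclave spore test 385 days ago vs limit 365 → not met
10. client consent form absent → not met
11. bloodborne-pathogen training 571 days ago vs limit 540 → not met
12. condition 'offers permanent makeup' holds; workstations without dedicated sharps container 5 > 2 → not met
Not met: 9 of 12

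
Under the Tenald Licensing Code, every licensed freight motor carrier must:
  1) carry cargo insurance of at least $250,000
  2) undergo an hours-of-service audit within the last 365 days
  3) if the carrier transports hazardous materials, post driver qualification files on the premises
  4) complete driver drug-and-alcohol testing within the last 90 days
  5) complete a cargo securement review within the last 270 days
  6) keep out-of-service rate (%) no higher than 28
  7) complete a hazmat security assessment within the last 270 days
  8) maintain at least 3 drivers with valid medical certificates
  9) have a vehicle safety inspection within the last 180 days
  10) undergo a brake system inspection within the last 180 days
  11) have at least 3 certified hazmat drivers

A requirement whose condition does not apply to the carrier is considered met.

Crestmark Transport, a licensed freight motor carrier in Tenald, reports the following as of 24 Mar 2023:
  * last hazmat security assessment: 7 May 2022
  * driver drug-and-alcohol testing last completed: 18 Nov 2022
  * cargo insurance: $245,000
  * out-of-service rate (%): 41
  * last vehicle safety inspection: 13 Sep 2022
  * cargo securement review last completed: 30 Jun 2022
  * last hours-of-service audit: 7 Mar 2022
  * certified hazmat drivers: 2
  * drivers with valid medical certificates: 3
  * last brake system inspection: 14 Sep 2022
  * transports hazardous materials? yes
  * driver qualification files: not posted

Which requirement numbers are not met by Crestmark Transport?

1, 2, 3, 4, 6, 7, 9, 10, 11

1. cargo insurance $245,000 < $250,000 → not met
2. hours-of-service audit 382 days ago vs limit 365 → not met
3. condition 'transports hazardous materials' holds; driver qualification files absent → not met
4. driver drug-and-alcohol testing 126 days ago vs limit 90 → not met
5. cargo securement review 267 days ago vs limit 270 → met
6. out-of-service rate (%) 41 > 28 → not met
7. hazmat security assessment 321 days ago vs limit 270 → not met
8. drivers with valid medical certificates 3 ≥ 3 → met
9. vehicle safety inspection 192 days ago vs limit 180 → not met
10. brake system inspection 191 days ago vs limit 180 → not met
11. certified hazmat drivers 2 < 3 → not met
Not met: 1, 2, 3, 4, 6, 7, 9, 10, 11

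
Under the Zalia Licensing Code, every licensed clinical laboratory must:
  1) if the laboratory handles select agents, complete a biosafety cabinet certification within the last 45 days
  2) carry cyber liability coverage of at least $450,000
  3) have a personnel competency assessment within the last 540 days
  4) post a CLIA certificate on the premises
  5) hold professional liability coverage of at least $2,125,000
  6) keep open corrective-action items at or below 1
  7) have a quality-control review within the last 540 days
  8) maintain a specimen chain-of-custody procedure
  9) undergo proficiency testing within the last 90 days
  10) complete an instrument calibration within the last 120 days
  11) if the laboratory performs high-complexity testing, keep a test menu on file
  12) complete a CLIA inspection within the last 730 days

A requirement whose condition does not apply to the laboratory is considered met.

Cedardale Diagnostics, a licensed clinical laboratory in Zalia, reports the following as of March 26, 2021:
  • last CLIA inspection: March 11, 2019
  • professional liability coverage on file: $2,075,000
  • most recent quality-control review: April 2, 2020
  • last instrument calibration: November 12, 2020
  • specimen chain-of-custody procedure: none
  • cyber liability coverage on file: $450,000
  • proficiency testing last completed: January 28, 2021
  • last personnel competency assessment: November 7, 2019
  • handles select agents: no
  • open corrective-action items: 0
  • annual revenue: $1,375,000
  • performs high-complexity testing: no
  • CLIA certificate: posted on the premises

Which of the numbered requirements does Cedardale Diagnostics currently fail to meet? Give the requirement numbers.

1. condition 'handles select agents' does not hold → requirement n/a → met
2. cyber liability coverage $450,000 ≥ $450,000 → met
3. personnel competency assessment 505 days ago vs limit 540 → met
4. CLIA certificate present → met
5. professional liability coverage $2,075,000 < $2,125,000 → not met
6. open corrective-action items 0 ≤ 1 → met
7. quality-control review 358 days ago vs limit 540 → met
8. specimen chain-of-custody procedure absent → not met
9. proficiency testing 57 days ago vs limit 90 → met
10. instrument calibration 134 days ago vs limit 120 → not met
11. condition 'performs high-complexity testing' does not hold → requirement n/a → met
12. CLIA inspection 746 days ago vs limit 730 → not met
Not met: 5, 8, 10, 12

5, 8, 10, 12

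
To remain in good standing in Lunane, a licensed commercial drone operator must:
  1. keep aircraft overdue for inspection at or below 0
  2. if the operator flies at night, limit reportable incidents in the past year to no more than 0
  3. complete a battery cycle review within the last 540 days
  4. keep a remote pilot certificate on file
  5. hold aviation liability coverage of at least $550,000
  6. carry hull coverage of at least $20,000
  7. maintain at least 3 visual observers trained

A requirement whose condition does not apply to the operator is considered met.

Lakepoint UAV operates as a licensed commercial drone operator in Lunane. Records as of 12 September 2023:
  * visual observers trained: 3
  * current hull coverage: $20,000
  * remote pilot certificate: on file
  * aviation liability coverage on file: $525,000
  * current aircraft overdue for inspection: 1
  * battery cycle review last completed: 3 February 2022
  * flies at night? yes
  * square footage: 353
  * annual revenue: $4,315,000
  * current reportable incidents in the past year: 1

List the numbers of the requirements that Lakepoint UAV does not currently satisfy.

1. aircraft overdue for inspection 1 > 0 → not met
2. condition 'flies at night' holds; reportable incidents in the past year 1 > 0 → not met
3. battery cycle review 586 days ago vs limit 540 → not met
4. remote pilot certificate present → met
5. aviation liability coverage $525,000 < $550,000 → not met
6. hull coverage $20,000 ≥ $20,000 → met
7. visual observers trained 3 ≥ 3 → met
Not met: 1, 2, 3, 5

1, 2, 3, 5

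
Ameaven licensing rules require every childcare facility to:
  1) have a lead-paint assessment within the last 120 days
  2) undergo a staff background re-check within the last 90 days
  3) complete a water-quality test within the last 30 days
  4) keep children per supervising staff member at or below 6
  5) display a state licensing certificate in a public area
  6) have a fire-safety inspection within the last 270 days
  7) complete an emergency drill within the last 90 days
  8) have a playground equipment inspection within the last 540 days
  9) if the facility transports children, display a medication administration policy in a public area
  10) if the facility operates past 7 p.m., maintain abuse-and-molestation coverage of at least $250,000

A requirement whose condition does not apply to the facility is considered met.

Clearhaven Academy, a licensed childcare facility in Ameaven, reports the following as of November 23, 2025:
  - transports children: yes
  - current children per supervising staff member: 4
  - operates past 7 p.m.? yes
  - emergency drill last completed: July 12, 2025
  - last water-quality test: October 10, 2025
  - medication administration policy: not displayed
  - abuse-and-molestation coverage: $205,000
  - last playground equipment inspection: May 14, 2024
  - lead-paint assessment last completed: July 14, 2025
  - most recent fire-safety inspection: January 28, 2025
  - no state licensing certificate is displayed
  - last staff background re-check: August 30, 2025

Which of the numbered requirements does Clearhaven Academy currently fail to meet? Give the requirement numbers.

1, 3, 5, 6, 7, 8, 9, 10

1. lead-paint assessment 132 days ago vs limit 120 → not met
2. staff background re-check 85 days ago vs limit 90 → met
3. water-quality test 44 days ago vs limit 30 → not met
4. children per supervising staff member 4 ≤ 6 → met
5. state licensing certificate absent → not met
6. fire-safety inspection 299 days ago vs limit 270 → not met
7. emergency drill 134 days ago vs limit 90 → not met
8. playground equipment inspection 558 days ago vs limit 540 → not met
9. condition 'transports children' holds; medication administration policy absent → not met
10. condition 'operates past 7 p.m.' holds; abuse-and-molestation coverage $205,000 < $250,000 → not met
Not met: 1, 3, 5, 6, 7, 8, 9, 10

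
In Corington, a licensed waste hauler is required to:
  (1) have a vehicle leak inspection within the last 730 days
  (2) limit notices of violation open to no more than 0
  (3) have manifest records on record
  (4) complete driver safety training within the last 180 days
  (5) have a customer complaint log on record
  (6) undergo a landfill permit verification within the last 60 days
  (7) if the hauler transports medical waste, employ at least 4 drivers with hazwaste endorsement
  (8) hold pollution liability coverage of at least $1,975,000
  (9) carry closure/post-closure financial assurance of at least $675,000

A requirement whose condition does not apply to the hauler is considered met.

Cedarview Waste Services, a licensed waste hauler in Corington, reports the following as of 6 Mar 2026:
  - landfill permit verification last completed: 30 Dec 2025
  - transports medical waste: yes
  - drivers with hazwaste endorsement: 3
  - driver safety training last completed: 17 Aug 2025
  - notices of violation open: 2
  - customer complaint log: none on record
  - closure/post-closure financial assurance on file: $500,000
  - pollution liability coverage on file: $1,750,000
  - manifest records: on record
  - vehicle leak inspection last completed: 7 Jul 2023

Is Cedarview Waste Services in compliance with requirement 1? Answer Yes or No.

1. vehicle leak inspection 973 days ago vs limit 730 → not met

No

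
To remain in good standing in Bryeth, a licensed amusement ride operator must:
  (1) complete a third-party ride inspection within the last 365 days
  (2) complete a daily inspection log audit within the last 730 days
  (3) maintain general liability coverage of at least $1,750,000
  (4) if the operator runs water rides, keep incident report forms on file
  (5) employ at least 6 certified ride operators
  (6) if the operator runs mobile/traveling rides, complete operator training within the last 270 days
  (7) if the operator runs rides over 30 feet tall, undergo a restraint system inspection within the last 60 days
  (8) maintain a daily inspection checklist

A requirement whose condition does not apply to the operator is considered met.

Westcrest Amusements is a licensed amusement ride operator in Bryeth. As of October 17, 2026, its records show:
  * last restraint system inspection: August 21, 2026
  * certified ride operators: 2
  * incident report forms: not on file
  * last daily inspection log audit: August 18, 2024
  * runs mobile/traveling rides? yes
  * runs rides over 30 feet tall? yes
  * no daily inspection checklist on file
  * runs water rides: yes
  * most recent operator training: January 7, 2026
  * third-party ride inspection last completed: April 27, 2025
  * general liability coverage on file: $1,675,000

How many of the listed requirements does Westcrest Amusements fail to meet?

7

1. third-party ride inspection 538 days ago vs limit 365 → not met
2. daily inspection log audit 790 days ago vs limit 730 → not met
3. general liability coverage $1,675,000 < $1,750,000 → not met
4. condition 'runs water rides' holds; incident report forms absent → not met
5. certified ride operators 2 < 6 → not met
6. condition 'runs mobile/traveling rides' holds; operator training 283 days ago vs limit 270 → not met
7. condition 'runs rides over 30 feet tall' holds; restraint system inspection 57 days ago vs limit 60 → met
8. daily inspection checklist absent → not met
Not met: 7 of 8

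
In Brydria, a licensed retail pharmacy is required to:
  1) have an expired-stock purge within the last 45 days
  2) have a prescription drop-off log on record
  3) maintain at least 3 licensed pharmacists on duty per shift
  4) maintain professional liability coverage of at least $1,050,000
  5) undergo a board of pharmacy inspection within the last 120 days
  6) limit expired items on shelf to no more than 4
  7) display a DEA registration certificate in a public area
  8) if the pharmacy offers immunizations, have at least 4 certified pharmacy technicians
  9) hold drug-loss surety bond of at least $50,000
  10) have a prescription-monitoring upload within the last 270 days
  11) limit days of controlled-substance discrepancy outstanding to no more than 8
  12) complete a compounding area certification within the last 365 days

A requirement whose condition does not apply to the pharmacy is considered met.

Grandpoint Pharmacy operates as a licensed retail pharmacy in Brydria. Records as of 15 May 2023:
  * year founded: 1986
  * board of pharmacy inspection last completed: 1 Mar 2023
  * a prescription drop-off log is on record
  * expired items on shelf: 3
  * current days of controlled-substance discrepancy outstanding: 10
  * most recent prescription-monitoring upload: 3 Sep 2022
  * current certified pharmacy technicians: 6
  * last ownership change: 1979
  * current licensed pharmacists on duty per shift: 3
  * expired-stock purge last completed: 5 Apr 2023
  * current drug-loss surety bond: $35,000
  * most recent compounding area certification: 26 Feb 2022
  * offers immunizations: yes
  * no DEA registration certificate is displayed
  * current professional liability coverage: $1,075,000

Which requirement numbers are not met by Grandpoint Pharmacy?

1. expired-stock purge 40 days ago vs limit 45 → met
2. prescription drop-off log present → met
3. licensed pharmacists on duty per shift 3 ≥ 3 → met
4. professional liability coverage $1,075,000 ≥ $1,050,000 → met
5. board of pharmacy inspection 75 days ago vs limit 120 → met
6. expired items on shelf 3 ≤ 4 → met
7. DEA registration certificate absent → not met
8. condition 'offers immunizations' holds; certified pharmacy technicians 6 ≥ 4 → met
9. drug-loss surety bond $35,000 < $50,000 → not met
10. prescription-monitoring upload 254 days ago vs limit 270 → met
11. days of controlled-substance discrepancy outstanding 10 > 8 → not met
12. compounding area certification 443 days ago vs limit 365 → not met
Not met: 7, 9, 11, 12

7, 9, 11, 12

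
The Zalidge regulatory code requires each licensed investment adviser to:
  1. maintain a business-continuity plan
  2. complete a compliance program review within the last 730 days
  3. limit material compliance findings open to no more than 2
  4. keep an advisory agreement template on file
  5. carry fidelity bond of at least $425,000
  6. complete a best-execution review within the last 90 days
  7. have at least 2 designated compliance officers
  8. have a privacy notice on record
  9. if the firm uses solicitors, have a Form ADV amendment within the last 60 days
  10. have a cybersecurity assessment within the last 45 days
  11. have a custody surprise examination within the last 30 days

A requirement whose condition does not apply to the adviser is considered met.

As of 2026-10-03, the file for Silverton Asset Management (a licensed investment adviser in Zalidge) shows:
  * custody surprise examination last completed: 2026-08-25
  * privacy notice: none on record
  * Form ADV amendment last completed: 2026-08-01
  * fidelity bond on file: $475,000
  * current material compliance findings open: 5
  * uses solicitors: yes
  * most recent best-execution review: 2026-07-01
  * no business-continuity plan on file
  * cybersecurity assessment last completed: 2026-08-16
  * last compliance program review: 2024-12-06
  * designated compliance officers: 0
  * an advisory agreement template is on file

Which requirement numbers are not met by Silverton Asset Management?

1. business-continuity plan absent → not met
2. compliance program review 666 days ago vs limit 730 → met
3. material compliance findings open 5 > 2 → not met
4. advisory agreement template present → met
5. fidelity bond $475,000 ≥ $425,000 → met
6. best-execution review 94 days ago vs limit 90 → not met
7. designated compliance officers 0 < 2 → not met
8. privacy notice absent → not met
9. condition 'uses solicitors' holds; Form ADV amendment 63 days ago vs limit 60 → not met
10. cybersecurity assessment 48 days ago vs limit 45 → not met
11. custody surprise examination 39 days ago vs limit 30 → not met
Not met: 1, 3, 6, 7, 8, 9, 10, 11

1, 3, 6, 7, 8, 9, 10, 11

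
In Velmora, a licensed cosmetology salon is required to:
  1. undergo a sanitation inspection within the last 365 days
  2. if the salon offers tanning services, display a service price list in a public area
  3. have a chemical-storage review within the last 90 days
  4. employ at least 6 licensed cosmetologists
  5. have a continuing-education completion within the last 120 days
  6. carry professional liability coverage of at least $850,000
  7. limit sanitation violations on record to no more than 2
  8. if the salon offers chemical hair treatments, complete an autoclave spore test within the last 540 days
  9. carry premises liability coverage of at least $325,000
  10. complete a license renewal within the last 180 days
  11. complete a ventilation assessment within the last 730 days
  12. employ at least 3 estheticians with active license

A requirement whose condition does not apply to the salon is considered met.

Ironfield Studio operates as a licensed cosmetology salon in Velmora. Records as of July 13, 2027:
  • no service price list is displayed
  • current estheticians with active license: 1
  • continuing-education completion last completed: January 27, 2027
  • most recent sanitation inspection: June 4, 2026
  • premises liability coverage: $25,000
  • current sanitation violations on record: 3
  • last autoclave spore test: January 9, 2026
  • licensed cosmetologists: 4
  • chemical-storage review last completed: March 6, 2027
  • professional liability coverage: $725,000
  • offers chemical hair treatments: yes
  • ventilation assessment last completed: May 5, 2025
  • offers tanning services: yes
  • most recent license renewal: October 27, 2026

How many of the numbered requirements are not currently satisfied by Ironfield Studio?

12

1. sanitation inspection 404 days ago vs limit 365 → not met
2. condition 'offers tanning services' holds; service price list absent → not met
3. chemical-storage review 129 days ago vs limit 90 → not met
4. licensed cosmetologists 4 < 6 → not met
5. continuing-education completion 167 days ago vs limit 120 → not met
6. professional liability coverage $725,000 < $850,000 → not met
7. sanitation violations on record 3 > 2 → not met
8. condition 'offers chemical hair treatments' holds; autoclave spore test 550 days ago vs limit 540 → not met
9. premises liability coverage $25,000 < $325,000 → not met
10. license renewal 259 days ago vs limit 180 → not met
11. ventilation assessment 799 days ago vs limit 730 → not met
12. estheticians with active license 1 < 3 → not met
Not met: 12 of 12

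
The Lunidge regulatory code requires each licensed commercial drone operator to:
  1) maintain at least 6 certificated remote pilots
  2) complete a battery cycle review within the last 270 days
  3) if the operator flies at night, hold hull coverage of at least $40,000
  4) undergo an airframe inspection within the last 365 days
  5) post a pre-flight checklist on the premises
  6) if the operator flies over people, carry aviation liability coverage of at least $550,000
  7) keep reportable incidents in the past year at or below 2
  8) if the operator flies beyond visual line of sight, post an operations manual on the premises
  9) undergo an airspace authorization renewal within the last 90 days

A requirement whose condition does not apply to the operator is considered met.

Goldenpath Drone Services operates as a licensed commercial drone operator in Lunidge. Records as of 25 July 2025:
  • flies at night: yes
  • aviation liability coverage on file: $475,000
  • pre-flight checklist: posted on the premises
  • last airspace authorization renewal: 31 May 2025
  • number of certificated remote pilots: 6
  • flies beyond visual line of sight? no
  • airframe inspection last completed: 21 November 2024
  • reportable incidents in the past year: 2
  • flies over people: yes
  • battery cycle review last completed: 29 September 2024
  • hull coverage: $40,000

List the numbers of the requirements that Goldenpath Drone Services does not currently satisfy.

1. certificated remote pilots 6 ≥ 6 → met
2. battery cycle review 299 days ago vs limit 270 → not met
3. condition 'flies at night' holds; hull coverage $40,000 ≥ $40,000 → met
4. airframe inspection 246 days ago vs limit 365 → met
5. pre-flight checklist present → met
6. condition 'flies over people' holds; aviation liability coverage $475,000 < $550,000 → not met
7. reportable incidents in the past year 2 ≤ 2 → met
8. condition 'flies beyond visual line of sight' does not hold → requirement n/a → met
9. airspace authorization renewal 55 days ago vs limit 90 → met
Not met: 2, 6

2, 6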